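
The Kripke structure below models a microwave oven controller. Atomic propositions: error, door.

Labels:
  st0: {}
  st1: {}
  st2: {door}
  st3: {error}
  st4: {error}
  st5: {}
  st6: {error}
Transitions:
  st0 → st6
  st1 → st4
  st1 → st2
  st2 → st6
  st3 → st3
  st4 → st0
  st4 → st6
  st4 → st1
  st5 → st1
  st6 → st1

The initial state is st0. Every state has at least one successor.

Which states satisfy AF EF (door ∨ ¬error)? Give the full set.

{st0, st1, st2, st4, st5, st6}

States satisfying EF (door ∨ ¬error): {st0, st1, st2, st4, st5, st6}.
States satisfying AF EF (door ∨ ¬error): {st0, st1, st2, st4, st5, st6}.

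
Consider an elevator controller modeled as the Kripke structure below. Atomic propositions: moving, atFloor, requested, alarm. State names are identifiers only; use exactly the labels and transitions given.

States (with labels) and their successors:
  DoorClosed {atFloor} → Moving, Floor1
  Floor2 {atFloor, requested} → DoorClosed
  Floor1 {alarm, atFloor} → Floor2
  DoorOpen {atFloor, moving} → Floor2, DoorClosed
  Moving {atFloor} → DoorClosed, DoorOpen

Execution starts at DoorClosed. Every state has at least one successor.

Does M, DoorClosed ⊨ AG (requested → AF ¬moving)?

States satisfying requested → AF ¬moving: {DoorClosed, Floor2, Floor1, DoorOpen, Moving}.
States satisfying AG (requested → AF ¬moving): {DoorClosed, Floor2, Floor1, DoorOpen, Moving}.
Every state reachable from DoorClosed satisfies requested → AF ¬moving.
DoorClosed ∈ Sat(AG (requested → AF ¬moving)).

Holds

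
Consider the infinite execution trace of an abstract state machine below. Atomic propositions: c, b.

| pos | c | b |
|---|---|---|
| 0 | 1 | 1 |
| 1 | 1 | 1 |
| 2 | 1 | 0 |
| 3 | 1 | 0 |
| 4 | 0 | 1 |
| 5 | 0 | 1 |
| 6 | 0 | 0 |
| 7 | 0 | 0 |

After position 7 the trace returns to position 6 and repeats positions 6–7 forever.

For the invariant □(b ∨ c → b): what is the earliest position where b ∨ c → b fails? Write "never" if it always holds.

2

Check b ∨ c → b at each position in order: 0 ✓, 1 ✓.
At position 2 the labels are {c}, so b ∨ c → b is false there. This is the first violation.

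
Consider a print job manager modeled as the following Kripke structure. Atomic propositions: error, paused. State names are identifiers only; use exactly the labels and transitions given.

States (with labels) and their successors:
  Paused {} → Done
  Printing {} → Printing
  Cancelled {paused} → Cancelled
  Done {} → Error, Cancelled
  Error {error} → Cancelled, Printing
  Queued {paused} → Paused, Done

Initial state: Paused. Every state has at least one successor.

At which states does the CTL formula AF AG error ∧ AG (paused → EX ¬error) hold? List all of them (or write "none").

none

States satisfying AG error: ∅.
States satisfying AF AG error: ∅.
States satisfying paused → EX ¬error: {Paused, Printing, Cancelled, Done, Error, Queued}.
States satisfying AG (paused → EX ¬error): {Paused, Printing, Cancelled, Done, Error, Queued}.
States satisfying AF AG error ∧ AG (paused → EX ¬error): ∅.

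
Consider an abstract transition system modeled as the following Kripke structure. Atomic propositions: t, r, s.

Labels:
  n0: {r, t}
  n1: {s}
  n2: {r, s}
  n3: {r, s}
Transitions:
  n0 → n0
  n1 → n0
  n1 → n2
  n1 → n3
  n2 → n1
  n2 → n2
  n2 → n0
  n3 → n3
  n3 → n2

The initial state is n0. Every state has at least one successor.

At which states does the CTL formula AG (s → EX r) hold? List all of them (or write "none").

States satisfying s → EX r: {n0, n1, n2, n3}.
States satisfying AG (s → EX r): {n0, n1, n2, n3}.

{n0, n1, n2, n3}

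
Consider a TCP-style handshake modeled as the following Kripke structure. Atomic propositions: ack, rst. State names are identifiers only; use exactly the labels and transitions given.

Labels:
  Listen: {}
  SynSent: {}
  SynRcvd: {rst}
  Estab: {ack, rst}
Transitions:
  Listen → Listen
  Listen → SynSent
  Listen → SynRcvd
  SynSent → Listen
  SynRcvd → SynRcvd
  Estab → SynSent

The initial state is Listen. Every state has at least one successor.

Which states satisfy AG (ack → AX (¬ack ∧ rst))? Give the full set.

States satisfying ack → AX (¬ack ∧ rst): {Listen, SynSent, SynRcvd}.
States satisfying AG (ack → AX (¬ack ∧ rst)): {Listen, SynSent, SynRcvd}.

{Listen, SynSent, SynRcvd}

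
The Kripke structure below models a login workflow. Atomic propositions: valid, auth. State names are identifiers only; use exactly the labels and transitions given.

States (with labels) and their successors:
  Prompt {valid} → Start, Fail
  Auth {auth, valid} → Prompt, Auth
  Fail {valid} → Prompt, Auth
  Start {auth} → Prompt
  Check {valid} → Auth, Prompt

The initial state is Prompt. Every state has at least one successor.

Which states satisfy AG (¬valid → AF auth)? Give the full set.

{Prompt, Auth, Fail, Start, Check}

States satisfying ¬valid → AF auth: {Prompt, Auth, Fail, Start, Check}.
States satisfying AG (¬valid → AF auth): {Prompt, Auth, Fail, Start, Check}.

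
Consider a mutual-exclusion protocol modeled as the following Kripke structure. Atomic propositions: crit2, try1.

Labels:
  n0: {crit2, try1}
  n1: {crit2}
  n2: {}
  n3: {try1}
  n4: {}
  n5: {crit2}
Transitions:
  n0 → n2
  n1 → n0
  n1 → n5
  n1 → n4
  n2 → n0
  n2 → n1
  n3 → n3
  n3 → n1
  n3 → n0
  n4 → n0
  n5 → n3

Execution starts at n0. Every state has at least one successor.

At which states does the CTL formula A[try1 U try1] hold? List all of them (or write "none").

States satisfying try1: {n0, n3}.
States satisfying A[try1 U try1]: {n0, n3}.

{n0, n3}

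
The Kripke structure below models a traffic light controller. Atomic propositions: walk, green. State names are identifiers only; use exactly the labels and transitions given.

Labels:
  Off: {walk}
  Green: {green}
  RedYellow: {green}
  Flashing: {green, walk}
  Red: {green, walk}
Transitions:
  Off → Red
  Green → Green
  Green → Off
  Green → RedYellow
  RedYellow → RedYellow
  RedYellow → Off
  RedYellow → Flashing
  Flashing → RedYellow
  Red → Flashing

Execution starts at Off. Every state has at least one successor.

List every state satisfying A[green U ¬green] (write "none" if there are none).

States satisfying green: {Green, RedYellow, Flashing, Red}.
States satisfying ¬green: {Off}.
States satisfying A[green U ¬green]: {Off}.

{Off}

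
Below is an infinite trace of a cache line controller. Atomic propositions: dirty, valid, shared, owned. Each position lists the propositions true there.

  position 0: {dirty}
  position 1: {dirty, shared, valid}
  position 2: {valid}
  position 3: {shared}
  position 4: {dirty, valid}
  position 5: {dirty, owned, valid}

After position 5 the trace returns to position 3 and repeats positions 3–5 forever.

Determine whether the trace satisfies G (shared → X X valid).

No

shared → X X valid must hold at every position from 0 onward. It fails at position 1, so G (shared → X X valid) is false.
Positions where shared holds: 1, 3.
Check X X valid at each: 1→fails, 3→ok.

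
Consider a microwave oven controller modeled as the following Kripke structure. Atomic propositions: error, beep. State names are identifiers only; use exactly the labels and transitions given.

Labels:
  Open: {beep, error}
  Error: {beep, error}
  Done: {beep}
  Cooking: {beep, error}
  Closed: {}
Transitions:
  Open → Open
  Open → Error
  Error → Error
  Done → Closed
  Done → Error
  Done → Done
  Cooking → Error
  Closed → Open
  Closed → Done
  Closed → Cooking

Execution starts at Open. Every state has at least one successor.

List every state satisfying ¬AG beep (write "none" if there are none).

{Done, Closed}

States satisfying beep: {Open, Error, Done, Cooking}.
States satisfying AG beep: {Open, Error, Cooking}.
States satisfying ¬AG beep: {Done, Closed}.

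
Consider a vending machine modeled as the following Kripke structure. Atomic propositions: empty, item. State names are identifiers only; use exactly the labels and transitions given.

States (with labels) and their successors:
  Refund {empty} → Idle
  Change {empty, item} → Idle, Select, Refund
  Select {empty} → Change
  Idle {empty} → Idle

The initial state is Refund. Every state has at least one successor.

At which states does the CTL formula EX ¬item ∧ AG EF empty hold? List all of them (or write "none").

{Refund, Change, Idle}

States satisfying ¬item: {Refund, Select, Idle}.
States satisfying EX ¬item: {Refund, Change, Idle}.
States satisfying EF empty: {Refund, Change, Select, Idle}.
States satisfying AG EF empty: {Refund, Change, Select, Idle}.
States satisfying EX ¬item ∧ AG EF empty: {Refund, Change, Idle}.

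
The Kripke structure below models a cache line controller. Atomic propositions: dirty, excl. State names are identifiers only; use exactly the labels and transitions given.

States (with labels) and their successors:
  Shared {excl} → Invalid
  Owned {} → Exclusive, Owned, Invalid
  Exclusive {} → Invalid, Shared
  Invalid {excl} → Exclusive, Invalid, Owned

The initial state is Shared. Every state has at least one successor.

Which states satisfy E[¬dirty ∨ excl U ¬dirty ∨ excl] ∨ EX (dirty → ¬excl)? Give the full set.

States satisfying ¬dirty ∨ excl: {Shared, Owned, Exclusive, Invalid}.
States satisfying E[¬dirty ∨ excl U ¬dirty ∨ excl]: {Shared, Owned, Exclusive, Invalid}.
States satisfying dirty → ¬excl: {Shared, Owned, Exclusive, Invalid}.
States satisfying EX (dirty → ¬excl): {Shared, Owned, Exclusive, Invalid}.
States satisfying E[¬dirty ∨ excl U ¬dirty ∨ excl] ∨ EX (dirty → ¬excl): {Shared, Owned, Exclusive, Invalid}.

{Shared, Owned, Exclusive, Invalid}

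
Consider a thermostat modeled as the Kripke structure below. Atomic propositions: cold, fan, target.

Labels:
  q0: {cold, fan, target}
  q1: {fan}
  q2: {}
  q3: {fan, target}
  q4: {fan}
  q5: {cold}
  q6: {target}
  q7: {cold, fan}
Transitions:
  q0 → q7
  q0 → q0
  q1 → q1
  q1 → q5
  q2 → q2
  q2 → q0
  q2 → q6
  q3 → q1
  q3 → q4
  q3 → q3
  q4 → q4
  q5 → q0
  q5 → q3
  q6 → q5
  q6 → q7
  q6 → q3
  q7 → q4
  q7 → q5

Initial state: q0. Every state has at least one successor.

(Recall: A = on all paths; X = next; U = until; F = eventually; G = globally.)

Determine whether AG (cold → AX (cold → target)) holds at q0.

States satisfying cold → AX (cold → target): {q1, q2, q3, q4, q5, q6}.
States satisfying AG (cold → AX (cold → target)): {q4}.
q0 is reachable from q0 and violates cold → AX (cold → target), so AG fails at q0.
q0 ∉ Sat(AG (cold → AX (cold → target))).

Does not hold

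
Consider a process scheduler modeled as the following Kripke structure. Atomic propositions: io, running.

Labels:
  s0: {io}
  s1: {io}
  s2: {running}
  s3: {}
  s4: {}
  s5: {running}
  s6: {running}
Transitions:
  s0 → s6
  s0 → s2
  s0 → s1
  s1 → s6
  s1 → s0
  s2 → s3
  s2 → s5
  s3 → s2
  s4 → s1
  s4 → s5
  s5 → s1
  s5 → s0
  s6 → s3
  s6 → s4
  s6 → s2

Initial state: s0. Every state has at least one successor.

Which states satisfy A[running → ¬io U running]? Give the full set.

States satisfying running → ¬io: {s0, s1, s2, s3, s4, s5, s6}.
States satisfying running: {s2, s5, s6}.
States satisfying A[running → ¬io U running]: {s2, s3, s5, s6}.

{s2, s3, s5, s6}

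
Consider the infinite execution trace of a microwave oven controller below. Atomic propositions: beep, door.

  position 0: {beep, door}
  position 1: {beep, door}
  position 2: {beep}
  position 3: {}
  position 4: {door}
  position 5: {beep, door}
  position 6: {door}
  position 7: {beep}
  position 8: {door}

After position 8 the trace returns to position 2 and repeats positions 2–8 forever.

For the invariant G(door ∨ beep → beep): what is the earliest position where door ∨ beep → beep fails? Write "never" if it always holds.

Check door ∨ beep → beep at each position in order: 0 ✓, 1 ✓, 2 ✓, 3 ✓.
At position 4 the labels are {door}, so door ∨ beep → beep is false there. This is the first violation.

4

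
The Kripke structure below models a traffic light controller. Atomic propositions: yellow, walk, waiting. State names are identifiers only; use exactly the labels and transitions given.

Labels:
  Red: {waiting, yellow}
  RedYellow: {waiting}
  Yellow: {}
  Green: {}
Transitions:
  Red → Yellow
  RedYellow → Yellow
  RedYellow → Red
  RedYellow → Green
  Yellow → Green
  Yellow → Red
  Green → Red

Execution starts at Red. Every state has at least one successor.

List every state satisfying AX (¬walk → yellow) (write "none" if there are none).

{Green}

States satisfying ¬walk → yellow: {Red}.
States satisfying AX (¬walk → yellow): {Green}.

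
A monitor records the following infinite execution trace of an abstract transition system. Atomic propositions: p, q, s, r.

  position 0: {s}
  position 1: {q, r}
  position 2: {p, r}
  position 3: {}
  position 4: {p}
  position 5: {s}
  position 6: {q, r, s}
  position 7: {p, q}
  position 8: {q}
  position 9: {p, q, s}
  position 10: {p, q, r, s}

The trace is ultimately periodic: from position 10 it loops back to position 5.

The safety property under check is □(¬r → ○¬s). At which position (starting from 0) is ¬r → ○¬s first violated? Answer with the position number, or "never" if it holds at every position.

Check ¬r → ○¬s at each position in order: 0 ✓, 1 ✓, 2 ✓, 3 ✓.
At position 4 the labels are {p} and the next position 5 has {s}, so ¬r → ○¬s is false there. This is the first violation.

4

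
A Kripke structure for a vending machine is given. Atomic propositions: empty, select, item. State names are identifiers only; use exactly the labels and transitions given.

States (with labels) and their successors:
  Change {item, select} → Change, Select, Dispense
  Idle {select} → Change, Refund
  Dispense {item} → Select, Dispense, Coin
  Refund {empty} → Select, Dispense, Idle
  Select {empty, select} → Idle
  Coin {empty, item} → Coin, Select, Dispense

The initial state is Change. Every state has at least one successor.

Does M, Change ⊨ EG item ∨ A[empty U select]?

States satisfying item: {Change, Dispense, Coin}.
States satisfying EG item: {Change, Dispense, Coin}.
States satisfying empty: {Refund, Select, Coin}.
States satisfying select: {Change, Idle, Select}.
States satisfying A[empty U select]: {Change, Idle, Select}.
States satisfying EG item ∨ A[empty U select]: {Change, Idle, Dispense, Select, Coin}.
Change ∈ Sat(EG item ∨ A[empty U select]).

Satisfied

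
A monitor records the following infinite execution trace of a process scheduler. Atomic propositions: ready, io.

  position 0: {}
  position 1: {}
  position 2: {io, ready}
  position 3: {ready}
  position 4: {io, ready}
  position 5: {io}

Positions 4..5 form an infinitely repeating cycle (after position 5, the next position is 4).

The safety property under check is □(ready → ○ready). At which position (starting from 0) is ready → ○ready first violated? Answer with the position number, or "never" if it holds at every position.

Check ready → ○ready at each position in order: 0 ✓, 1 ✓, 2 ✓, 3 ✓.
At position 4 the labels are {io, ready} and the next position 5 has {io}, so ready → ○ready is false there. This is the first violation.

4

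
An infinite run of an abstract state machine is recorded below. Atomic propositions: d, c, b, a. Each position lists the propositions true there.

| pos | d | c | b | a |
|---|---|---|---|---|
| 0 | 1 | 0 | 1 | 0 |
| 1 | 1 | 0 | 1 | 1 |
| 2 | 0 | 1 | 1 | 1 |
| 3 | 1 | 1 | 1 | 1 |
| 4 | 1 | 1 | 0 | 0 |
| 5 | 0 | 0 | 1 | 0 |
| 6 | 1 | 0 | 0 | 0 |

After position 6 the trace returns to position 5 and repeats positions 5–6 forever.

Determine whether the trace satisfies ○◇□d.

The position after 0 is 1; ◇□d is false there.

Does not hold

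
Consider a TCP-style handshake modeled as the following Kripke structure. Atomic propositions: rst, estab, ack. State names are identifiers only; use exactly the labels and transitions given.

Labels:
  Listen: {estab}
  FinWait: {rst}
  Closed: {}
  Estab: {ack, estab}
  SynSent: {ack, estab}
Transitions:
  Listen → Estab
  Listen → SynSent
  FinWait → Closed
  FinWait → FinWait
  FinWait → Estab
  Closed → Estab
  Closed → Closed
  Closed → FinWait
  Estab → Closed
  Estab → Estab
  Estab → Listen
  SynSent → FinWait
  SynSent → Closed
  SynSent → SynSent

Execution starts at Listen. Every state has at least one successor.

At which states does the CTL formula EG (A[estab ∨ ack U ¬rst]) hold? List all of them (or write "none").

{Listen, Closed, Estab, SynSent}

States satisfying A[estab ∨ ack U ¬rst]: {Listen, Closed, Estab, SynSent}.
States satisfying EG (A[estab ∨ ack U ¬rst]): {Listen, Closed, Estab, SynSent}.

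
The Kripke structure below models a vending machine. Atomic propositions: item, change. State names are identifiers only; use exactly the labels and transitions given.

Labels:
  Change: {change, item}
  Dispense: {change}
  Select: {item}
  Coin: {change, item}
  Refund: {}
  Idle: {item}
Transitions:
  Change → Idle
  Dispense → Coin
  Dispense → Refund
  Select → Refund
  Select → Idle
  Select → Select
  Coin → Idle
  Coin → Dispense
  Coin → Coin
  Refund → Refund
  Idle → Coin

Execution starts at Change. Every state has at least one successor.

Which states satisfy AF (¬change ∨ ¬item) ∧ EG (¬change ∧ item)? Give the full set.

States satisfying ¬change ∨ ¬item: {Dispense, Select, Refund, Idle}.
States satisfying AF (¬change ∨ ¬item): {Change, Dispense, Select, Refund, Idle}.
States satisfying ¬change ∧ item: {Select, Idle}.
States satisfying EG (¬change ∧ item): {Select}.
States satisfying AF (¬change ∨ ¬item) ∧ EG (¬change ∧ item): {Select}.

{Select}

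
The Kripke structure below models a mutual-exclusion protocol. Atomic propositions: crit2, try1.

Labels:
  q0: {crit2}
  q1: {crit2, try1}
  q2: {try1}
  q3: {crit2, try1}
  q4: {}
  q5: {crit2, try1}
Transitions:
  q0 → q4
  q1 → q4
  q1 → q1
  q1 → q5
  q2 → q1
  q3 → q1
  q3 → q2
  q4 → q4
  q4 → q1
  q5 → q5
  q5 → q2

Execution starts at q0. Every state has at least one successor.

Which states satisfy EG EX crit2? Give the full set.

States satisfying EX crit2: {q1, q2, q3, q4, q5}.
States satisfying EG EX crit2: {q1, q2, q3, q4, q5}.

{q1, q2, q3, q4, q5}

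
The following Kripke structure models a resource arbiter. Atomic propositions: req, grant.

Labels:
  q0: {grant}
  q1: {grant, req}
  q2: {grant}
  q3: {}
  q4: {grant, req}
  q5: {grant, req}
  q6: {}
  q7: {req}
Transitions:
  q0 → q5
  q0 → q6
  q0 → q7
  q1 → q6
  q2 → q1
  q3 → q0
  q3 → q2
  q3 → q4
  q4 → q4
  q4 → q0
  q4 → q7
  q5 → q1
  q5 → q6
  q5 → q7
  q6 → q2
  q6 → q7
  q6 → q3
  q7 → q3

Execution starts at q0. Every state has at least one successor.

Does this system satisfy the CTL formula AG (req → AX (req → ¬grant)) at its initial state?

No

States satisfying req → AX (req → ¬grant): {q0, q1, q2, q3, q6, q7}.
States satisfying AG (req → AX (req → ¬grant)): ∅.
q4 is reachable from q0 and violates req → AX (req → ¬grant), so AG fails at q0.
q0 ∉ Sat(AG (req → AX (req → ¬grant))).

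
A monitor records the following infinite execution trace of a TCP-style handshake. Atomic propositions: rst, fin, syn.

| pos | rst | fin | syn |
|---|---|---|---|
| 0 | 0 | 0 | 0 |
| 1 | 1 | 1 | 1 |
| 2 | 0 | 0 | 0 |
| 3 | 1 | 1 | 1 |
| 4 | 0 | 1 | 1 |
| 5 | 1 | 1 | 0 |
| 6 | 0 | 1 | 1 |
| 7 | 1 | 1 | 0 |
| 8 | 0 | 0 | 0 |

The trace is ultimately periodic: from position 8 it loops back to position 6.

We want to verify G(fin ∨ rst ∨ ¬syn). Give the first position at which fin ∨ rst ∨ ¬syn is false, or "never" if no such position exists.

fin ∨ rst ∨ ¬syn holds at every position 0..8, and those are all the positions the trace ever visits, so the invariant G(fin ∨ rst ∨ ¬syn) is never violated.

never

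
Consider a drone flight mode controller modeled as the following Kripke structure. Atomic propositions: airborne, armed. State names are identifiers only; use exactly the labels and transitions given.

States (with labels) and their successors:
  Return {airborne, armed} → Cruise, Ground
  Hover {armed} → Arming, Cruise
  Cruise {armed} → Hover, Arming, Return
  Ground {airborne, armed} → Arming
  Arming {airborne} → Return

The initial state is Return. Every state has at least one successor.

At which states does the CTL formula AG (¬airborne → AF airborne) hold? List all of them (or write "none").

none

States satisfying ¬airborne → AF airborne: {Return, Ground, Arming}.
States satisfying AG (¬airborne → AF airborne): ∅.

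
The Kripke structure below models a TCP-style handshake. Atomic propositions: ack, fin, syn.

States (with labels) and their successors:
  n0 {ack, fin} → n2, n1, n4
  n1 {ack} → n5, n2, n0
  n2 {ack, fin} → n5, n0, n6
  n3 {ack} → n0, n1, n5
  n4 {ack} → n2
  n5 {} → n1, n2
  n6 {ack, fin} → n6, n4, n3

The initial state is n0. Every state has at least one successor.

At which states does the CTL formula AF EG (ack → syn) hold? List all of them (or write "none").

States satisfying EG (ack → syn): ∅.
States satisfying AF EG (ack → syn): ∅.

none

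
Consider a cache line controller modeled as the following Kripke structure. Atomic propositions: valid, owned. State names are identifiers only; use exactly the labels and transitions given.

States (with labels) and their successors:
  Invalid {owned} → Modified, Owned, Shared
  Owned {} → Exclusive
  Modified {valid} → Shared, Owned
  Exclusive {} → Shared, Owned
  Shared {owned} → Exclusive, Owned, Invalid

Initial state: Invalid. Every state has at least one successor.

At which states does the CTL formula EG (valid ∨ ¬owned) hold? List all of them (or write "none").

{Owned, Modified, Exclusive}

States satisfying valid ∨ ¬owned: {Owned, Modified, Exclusive}.
States satisfying EG (valid ∨ ¬owned): {Owned, Modified, Exclusive}.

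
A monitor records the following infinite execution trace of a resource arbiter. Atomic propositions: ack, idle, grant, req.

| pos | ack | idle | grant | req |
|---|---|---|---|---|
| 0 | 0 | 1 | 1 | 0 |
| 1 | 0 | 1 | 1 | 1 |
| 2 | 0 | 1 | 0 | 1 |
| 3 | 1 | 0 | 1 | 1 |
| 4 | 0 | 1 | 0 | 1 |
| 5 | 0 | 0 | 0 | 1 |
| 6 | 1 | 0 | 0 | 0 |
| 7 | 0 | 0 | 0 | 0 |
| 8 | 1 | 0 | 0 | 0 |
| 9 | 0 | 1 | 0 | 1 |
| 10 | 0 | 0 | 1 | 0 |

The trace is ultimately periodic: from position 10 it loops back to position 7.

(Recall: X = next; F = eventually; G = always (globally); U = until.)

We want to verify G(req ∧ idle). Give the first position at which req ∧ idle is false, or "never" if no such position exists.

0

At position 0 the labels are {grant, idle}, so req ∧ idle is false there. This is the first violation.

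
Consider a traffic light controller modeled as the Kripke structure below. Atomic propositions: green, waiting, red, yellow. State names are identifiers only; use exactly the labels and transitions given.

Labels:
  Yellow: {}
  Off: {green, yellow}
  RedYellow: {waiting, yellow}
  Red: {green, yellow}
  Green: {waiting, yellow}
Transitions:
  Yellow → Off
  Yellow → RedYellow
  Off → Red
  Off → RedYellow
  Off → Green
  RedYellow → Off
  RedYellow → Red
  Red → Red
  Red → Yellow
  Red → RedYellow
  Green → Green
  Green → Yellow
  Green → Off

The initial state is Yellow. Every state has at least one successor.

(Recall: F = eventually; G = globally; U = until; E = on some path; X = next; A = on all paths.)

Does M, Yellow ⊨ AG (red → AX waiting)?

Satisfied

States satisfying red → AX waiting: {Yellow, Off, RedYellow, Red, Green}.
States satisfying AG (red → AX waiting): {Yellow, Off, RedYellow, Red, Green}.
Every state reachable from Yellow satisfies red → AX waiting.
Yellow ∈ Sat(AG (red → AX waiting)).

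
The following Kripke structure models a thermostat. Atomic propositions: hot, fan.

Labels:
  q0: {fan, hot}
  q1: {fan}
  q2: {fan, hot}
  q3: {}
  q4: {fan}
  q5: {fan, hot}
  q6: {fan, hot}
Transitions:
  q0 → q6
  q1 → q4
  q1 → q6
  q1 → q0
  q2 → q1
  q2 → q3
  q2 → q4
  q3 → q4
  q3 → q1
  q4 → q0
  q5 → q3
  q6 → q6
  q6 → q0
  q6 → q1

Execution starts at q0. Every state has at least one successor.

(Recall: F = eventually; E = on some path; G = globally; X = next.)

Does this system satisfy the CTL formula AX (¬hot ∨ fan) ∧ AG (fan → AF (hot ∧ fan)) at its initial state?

Satisfied

States satisfying ¬hot ∨ fan: {q0, q1, q2, q3, q4, q5, q6}.
States satisfying AX (¬hot ∨ fan): {q0, q1, q2, q3, q4, q5, q6}.
States satisfying fan → AF (hot ∧ fan): {q0, q1, q2, q3, q4, q5, q6}.
States satisfying AG (fan → AF (hot ∧ fan)): {q0, q1, q2, q3, q4, q5, q6}.
States satisfying AX (¬hot ∨ fan) ∧ AG (fan → AF (hot ∧ fan)): {q0, q1, q2, q3, q4, q5, q6}.
q0 ∈ Sat(AX (¬hot ∨ fan) ∧ AG (fan → AF (hot ∧ fan))).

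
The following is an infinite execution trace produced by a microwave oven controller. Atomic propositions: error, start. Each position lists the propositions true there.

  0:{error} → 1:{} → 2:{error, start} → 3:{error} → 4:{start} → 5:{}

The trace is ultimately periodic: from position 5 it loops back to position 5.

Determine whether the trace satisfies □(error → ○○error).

Violated

error → ○○error must hold at every position from 0 onward. It fails at position 2, so □(error → ○○error) is false.
Positions where error holds: 0, 2, 3.
Check ○○error at each: 0→ok, 2→fails, 3→fails.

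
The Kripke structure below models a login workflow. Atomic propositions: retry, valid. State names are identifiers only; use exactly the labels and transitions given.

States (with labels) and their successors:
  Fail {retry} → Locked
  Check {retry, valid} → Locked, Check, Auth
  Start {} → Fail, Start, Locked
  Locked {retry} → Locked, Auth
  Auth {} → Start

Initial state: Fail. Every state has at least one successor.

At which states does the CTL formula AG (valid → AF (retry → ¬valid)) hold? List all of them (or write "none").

States satisfying valid → AF (retry → ¬valid): {Fail, Start, Locked, Auth}.
States satisfying AG (valid → AF (retry → ¬valid)): {Fail, Start, Locked, Auth}.

{Fail, Start, Locked, Auth}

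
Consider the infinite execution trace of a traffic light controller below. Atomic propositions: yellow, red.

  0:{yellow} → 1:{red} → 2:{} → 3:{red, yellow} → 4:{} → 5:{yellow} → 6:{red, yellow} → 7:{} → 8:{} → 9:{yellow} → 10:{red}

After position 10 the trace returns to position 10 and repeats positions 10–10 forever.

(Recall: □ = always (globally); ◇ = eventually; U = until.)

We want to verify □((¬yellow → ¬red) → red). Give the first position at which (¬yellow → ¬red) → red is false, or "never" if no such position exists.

At position 0 the labels are {yellow}, so (¬yellow → ¬red) → red is false there. This is the first violation.

0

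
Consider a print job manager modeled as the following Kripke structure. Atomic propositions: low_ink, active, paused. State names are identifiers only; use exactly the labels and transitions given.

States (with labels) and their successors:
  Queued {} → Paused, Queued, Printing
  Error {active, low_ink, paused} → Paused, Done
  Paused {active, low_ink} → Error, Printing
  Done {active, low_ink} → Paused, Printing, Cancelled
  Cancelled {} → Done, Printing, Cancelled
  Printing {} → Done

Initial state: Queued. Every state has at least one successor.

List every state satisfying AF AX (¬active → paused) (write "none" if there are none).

{Error, Paused, Printing}

States satisfying AX (¬active → paused): {Error, Printing}.
States satisfying AF AX (¬active → paused): {Error, Paused, Printing}.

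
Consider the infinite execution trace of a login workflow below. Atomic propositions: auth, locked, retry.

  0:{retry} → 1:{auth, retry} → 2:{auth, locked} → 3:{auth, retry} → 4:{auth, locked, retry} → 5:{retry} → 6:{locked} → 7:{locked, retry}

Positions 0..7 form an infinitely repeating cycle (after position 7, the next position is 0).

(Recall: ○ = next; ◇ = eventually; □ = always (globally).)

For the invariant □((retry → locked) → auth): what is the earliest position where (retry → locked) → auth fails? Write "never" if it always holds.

Check (retry → locked) → auth at each position in order: 0 ✓, 1 ✓, 2 ✓, 3 ✓, 4 ✓, 5 ✓.
At position 6 the labels are {locked}, so (retry → locked) → auth is false there. This is the first violation.

6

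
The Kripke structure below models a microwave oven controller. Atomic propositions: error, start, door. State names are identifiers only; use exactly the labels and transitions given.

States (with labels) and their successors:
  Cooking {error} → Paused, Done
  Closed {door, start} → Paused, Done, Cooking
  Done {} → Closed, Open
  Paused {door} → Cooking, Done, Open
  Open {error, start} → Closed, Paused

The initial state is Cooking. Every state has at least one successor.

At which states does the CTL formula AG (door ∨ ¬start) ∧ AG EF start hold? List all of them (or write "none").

none

States satisfying door ∨ ¬start: {Cooking, Closed, Done, Paused}.
States satisfying AG (door ∨ ¬start): ∅.
States satisfying EF start: {Cooking, Closed, Done, Paused, Open}.
States satisfying AG EF start: {Cooking, Closed, Done, Paused, Open}.
States satisfying AG (door ∨ ¬start) ∧ AG EF start: ∅.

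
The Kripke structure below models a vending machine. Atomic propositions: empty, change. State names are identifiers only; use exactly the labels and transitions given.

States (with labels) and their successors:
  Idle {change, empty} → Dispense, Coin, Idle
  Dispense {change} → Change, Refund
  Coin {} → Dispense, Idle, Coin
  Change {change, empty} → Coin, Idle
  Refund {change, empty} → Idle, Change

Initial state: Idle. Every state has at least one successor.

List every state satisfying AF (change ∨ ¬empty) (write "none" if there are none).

{Idle, Dispense, Coin, Change, Refund}

States satisfying change ∨ ¬empty: {Idle, Dispense, Coin, Change, Refund}.
States satisfying AF (change ∨ ¬empty): {Idle, Dispense, Coin, Change, Refund}.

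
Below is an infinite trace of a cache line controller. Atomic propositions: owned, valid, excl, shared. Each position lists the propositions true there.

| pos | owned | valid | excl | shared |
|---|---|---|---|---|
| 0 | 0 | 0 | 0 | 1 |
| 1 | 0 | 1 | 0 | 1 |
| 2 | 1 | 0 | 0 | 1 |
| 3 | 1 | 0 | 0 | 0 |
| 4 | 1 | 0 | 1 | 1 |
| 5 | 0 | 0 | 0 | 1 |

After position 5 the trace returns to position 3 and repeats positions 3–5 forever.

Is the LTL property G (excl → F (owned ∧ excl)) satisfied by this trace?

Yes

excl → F (owned ∧ excl) holds at every position 0..5, and those are all positions ever visited, so G (excl → F (owned ∧ excl)) holds.
Positions where excl holds: 4.
Check F (owned ∧ excl) at each: 4→ok.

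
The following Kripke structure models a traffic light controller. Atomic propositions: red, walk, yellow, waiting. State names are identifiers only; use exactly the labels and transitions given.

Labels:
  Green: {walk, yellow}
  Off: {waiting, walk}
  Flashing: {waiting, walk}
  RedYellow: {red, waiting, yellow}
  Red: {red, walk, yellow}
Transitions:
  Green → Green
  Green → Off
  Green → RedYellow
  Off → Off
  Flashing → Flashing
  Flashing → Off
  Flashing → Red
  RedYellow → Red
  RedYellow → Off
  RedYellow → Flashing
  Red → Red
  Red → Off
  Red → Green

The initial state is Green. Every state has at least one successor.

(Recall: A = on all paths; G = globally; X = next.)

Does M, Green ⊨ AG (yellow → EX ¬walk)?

States satisfying yellow → EX ¬walk: {Green, Off, Flashing}.
States satisfying AG (yellow → EX ¬walk): {Off}.
Red is reachable from Green and violates yellow → EX ¬walk, so AG fails at Green.
Green ∉ Sat(AG (yellow → EX ¬walk)).

No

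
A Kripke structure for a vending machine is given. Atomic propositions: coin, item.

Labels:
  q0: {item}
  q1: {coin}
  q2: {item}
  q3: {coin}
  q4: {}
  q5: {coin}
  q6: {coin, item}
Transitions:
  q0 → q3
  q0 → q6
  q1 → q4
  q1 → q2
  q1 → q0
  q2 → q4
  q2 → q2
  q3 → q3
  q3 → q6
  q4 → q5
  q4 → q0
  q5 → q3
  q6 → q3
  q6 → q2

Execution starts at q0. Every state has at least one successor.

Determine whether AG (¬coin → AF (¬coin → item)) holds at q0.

States satisfying ¬coin → AF (¬coin → item): {q0, q1, q2, q3, q4, q5, q6}.
States satisfying AG (¬coin → AF (¬coin → item)): {q0, q1, q2, q3, q4, q5, q6}.
Every state reachable from q0 satisfies ¬coin → AF (¬coin → item).
q0 ∈ Sat(AG (¬coin → AF (¬coin → item))).

Yes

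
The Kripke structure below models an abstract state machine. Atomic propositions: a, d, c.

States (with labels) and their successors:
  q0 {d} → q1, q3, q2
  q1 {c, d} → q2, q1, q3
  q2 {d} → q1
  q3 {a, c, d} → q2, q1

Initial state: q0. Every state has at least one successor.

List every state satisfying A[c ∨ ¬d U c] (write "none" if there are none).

{q1, q3}

States satisfying c ∨ ¬d: {q1, q3}.
States satisfying c: {q1, q3}.
States satisfying A[c ∨ ¬d U c]: {q1, q3}.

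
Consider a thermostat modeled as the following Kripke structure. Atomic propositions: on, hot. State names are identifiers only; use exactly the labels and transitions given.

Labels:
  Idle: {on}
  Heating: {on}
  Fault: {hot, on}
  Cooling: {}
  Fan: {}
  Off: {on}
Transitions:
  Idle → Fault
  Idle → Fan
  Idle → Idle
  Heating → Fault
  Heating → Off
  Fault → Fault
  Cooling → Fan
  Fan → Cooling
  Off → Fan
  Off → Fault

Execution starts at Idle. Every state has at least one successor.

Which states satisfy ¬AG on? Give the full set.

{Idle, Heating, Cooling, Fan, Off}

States satisfying on: {Idle, Heating, Fault, Off}.
States satisfying AG on: {Fault}.
States satisfying ¬AG on: {Idle, Heating, Cooling, Fan, Off}.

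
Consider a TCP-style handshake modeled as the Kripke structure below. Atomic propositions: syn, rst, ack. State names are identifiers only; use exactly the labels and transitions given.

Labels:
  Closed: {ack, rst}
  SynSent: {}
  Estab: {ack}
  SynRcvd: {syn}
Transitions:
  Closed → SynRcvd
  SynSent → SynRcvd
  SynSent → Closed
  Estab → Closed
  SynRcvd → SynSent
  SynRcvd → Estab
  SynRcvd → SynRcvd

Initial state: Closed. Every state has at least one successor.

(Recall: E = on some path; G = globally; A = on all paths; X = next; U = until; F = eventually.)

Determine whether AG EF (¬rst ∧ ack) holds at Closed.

States satisfying EF (¬rst ∧ ack): {Closed, SynSent, Estab, SynRcvd}.
States satisfying AG EF (¬rst ∧ ack): {Closed, SynSent, Estab, SynRcvd}.
Every state reachable from Closed satisfies EF (¬rst ∧ ack).
Closed ∈ Sat(AG EF (¬rst ∧ ack)).

Yes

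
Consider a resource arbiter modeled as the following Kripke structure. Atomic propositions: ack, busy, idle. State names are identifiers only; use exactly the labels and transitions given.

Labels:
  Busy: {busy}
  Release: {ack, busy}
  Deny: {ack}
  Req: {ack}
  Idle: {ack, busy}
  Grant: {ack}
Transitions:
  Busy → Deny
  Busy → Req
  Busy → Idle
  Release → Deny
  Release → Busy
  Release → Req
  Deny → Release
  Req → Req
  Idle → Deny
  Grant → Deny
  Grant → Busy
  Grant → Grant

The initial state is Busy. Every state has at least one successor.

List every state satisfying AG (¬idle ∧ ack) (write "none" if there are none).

{Req}

States satisfying ¬idle ∧ ack: {Release, Deny, Req, Idle, Grant}.
States satisfying AG (¬idle ∧ ack): {Req}.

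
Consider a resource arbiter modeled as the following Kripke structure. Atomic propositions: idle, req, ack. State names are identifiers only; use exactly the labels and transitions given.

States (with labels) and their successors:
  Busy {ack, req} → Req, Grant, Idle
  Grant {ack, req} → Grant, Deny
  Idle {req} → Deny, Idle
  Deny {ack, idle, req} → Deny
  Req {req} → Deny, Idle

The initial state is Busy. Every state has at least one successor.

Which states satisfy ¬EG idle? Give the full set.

States satisfying idle: {Deny}.
States satisfying EG idle: {Deny}.
States satisfying ¬EG idle: {Busy, Grant, Idle, Req}.

{Busy, Grant, Idle, Req}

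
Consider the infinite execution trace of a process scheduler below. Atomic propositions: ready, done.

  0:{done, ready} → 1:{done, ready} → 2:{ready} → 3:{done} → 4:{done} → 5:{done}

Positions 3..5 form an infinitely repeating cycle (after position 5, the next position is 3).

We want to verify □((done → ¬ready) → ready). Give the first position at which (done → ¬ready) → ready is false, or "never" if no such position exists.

Check (done → ¬ready) → ready at each position in order: 0 ✓, 1 ✓, 2 ✓.
At position 3 the labels are {done}, so (done → ¬ready) → ready is false there. This is the first violation.

3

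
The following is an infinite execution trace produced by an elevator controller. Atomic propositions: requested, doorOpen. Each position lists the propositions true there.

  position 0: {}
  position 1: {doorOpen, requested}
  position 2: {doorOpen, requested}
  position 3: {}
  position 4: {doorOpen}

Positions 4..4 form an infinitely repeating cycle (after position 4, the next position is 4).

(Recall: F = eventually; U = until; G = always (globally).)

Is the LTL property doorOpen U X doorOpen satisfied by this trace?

Walking from position 0: X doorOpen first holds at position 0, and doorOpen holds at every earlier position along the way, so doorOpen U X doorOpen holds.

Holds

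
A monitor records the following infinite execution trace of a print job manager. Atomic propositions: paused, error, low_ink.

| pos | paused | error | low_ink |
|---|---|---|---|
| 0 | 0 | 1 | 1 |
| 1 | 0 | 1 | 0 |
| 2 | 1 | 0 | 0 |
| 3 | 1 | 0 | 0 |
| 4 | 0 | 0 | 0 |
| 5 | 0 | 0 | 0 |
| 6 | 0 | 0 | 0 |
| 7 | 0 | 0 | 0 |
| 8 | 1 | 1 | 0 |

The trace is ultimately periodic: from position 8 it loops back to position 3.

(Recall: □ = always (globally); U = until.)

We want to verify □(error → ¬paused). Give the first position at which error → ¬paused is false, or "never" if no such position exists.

Check error → ¬paused at each position in order: 0 ✓, 1 ✓, 2 ✓, 3 ✓, 4 ✓, 5 ✓, 6 ✓, 7 ✓.
At position 8 the labels are {error, paused}, so error → ¬paused is false there. This is the first violation.

8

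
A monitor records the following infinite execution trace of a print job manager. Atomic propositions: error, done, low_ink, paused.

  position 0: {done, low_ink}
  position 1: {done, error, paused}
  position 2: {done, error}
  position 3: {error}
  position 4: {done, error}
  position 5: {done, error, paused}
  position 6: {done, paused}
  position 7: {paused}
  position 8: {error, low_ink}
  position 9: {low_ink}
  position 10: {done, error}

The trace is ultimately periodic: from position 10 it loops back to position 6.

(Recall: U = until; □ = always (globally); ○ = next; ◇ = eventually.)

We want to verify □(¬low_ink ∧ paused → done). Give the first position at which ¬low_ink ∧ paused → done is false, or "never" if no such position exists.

7

Check ¬low_ink ∧ paused → done at each position in order: 0 ✓, 1 ✓, 2 ✓, 3 ✓, 4 ✓, 5 ✓, 6 ✓.
At position 7 the labels are {paused}, so ¬low_ink ∧ paused → done is false there. This is the first violation.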